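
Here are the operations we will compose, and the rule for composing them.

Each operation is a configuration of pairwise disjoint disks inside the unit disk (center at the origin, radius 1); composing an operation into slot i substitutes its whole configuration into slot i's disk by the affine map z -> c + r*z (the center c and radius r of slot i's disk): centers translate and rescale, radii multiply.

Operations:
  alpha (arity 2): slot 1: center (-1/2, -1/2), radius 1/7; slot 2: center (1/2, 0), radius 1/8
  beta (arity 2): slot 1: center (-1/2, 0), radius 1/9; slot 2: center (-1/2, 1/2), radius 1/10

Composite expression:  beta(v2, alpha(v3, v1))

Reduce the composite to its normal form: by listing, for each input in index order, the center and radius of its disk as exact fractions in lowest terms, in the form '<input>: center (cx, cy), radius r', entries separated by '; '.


v1: center (-9/20, 1/2), radius 1/80; v2: center (-1/2, 0), radius 1/9; v3: center (-11/20, 9/20), radius 1/70

Below beta, radii multiply path by path; the v-disk centers shift.
tracing v2 down its 1-map path: center (-1/2, 0), radius 1/9
tracing v3 down its 2-map path: center (-11/20, 9/20), radius 1/70
tracing v1 down its 2-map path: center (-9/20, 1/2), radius 1/80


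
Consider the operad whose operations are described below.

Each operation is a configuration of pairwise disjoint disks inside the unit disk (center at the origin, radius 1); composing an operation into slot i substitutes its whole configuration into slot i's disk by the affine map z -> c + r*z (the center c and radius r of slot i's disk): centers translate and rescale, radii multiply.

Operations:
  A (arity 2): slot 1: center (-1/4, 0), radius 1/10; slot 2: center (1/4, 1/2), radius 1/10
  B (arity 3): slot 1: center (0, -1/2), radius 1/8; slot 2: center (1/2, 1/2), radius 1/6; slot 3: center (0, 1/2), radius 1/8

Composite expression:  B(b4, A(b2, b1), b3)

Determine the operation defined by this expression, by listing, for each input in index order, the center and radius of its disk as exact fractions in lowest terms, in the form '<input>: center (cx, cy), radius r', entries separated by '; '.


b1: center (13/24, 7/12), radius 1/60; b2: center (11/24, 1/2), radius 1/60; b3: center (0, 1/2), radius 1/8; b4: center (0, -1/2), radius 1/8


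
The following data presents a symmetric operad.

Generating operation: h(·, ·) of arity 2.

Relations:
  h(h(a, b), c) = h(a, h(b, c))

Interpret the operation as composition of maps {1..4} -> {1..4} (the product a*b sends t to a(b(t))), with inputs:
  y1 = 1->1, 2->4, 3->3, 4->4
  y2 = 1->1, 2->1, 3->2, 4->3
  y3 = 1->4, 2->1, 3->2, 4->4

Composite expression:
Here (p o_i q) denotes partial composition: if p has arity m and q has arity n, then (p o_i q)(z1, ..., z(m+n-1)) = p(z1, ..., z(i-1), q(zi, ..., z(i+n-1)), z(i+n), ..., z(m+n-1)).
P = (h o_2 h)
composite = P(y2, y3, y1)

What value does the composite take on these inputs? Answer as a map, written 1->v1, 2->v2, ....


1->3, 2->3, 3->1, 4->3

h(y3, y1) = 1->4, 2->4, 3->2, 4->4
h(y2, h(y3, y1)) = 1->3, 2->3, 3->1, 4->3


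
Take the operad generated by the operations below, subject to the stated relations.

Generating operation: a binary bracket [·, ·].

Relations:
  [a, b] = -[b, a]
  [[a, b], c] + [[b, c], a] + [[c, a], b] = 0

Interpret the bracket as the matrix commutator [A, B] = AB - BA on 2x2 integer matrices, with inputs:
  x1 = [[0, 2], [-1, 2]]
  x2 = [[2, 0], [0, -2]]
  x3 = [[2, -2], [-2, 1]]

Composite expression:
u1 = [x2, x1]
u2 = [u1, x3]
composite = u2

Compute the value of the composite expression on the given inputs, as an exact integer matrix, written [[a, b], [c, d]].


[[-8, -8], [4, 8]]


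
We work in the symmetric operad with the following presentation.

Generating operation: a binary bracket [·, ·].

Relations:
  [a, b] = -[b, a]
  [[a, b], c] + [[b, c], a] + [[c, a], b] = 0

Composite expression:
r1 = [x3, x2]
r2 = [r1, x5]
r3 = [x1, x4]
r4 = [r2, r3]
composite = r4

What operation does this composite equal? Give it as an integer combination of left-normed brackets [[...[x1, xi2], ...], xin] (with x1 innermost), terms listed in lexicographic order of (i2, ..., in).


[[[[x1, x4], x2], x3], x5] - [[[[x1, x4], x3], x2], x5] - [[[[x1, x4], x5], x2], x3] + [[[[x1, x4], x5], x3], x2]

Expand each bracket as ab - ba; the x1-initial words give the coefficients.
Composite bracket: [[[x3, x2], x5], [x1, x4]]
The bracket unfolds into 16 signed words via [a, b] = ab - ba (2^4 = 16).
Only words starting with x1 matter:
  sign of x1x4x2x3x5 is +1, so it contributes +[[[[x1, x4], x2], x3], x5]
  sign of x1x4x3x2x5 is -1, so it contributes -[[[[x1, x4], x3], x2], x5]
  sign of x1x4x5x2x3 is -1, so it contributes -[[[[x1, x4], x5], x2], x3]
  sign of x1x4x5x3x2 is +1, so it contributes +[[[[x1, x4], x5], x3], x2]


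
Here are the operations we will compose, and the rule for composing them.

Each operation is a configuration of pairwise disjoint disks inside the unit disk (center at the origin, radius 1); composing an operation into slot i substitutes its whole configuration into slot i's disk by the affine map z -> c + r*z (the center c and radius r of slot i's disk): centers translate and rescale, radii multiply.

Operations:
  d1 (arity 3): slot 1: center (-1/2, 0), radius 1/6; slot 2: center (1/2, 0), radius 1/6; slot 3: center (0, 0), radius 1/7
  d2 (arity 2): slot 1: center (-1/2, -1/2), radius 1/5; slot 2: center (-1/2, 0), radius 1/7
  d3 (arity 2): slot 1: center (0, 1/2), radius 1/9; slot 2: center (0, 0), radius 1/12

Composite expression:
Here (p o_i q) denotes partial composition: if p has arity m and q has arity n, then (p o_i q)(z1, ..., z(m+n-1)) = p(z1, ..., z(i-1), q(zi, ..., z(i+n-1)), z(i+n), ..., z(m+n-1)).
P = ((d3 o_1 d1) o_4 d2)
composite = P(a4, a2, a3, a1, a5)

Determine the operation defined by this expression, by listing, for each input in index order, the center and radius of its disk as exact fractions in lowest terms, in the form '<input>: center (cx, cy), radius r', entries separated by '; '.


a1: center (-1/24, -1/24), radius 1/60; a2: center (1/18, 1/2), radius 1/54; a3: center (0, 1/2), radius 1/63; a4: center (-1/18, 1/2), radius 1/54; a5: center (-1/24, 0), radius 1/84

Follow each a-input down from d3: c' goes to c + r*c', radius to r*r'.
a4 passes through 2 substitutions, ending at center (-1/18, 1/2), radius 1/54
a2 passes through 2 substitutions, ending at center (1/18, 1/2), radius 1/54
a3 passes through 2 substitutions, ending at center (0, 1/2), radius 1/63
a1 passes through 2 substitutions, ending at center (-1/24, -1/24), radius 1/60
a5 passes through 2 substitutions, ending at center (-1/24, 0), radius 1/84


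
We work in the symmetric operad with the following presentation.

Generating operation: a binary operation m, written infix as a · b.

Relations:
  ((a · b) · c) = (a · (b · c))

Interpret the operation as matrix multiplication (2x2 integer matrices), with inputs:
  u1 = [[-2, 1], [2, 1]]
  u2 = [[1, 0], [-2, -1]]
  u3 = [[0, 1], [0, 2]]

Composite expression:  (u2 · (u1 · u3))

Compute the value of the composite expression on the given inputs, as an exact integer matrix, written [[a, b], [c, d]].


[[0, 0], [0, -4]]


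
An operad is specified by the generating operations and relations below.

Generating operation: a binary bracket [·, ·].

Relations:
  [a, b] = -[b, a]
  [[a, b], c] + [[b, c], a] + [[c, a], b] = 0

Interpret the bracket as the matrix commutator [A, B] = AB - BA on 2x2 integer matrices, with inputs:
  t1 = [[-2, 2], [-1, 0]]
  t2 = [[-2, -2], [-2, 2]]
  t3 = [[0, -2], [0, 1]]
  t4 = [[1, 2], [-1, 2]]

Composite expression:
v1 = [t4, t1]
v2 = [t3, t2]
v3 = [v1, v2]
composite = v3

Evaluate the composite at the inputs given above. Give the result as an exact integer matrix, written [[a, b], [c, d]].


[t4, t1] = [[0, 2], [1, 0]]
[t3, t2] = [[4, -6], [-2, -4]]
[[t4, t1], [t3, t2]] = [[2, -16], [8, -2]]

[[2, -16], [8, -2]]


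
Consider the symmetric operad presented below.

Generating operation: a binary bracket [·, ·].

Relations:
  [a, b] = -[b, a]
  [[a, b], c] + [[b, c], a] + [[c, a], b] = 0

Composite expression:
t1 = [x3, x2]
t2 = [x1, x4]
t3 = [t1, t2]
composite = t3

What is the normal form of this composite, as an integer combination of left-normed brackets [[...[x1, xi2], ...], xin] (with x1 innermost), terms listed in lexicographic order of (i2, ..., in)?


[[[x1, x4], x2], x3] - [[[x1, x4], x3], x2]

Antisymmetry and Jacobi reduce to x1-anchored left-normed brackets.
Composite bracket: [[x3, x2], [x1, x4]]
Applying ab - ba throughout gives 8 signed words (2^3 = 8).
Collect the words opening with x1:
  x1x4x2x3 appears with sign +1, giving the term +[[[x1, x4], x2], x3]
  x1x4x3x2 appears with sign -1, giving the term -[[[x1, x4], x3], x2]


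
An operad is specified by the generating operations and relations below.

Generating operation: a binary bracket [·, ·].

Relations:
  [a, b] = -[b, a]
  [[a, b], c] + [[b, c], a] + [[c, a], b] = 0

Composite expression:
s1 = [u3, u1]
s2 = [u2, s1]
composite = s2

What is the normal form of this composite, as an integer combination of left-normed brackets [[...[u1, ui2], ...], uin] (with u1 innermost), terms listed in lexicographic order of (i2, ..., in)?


[[u1, u3], u2]

In the tensor algebra, words opening u1 carry the u1-anchored form.
Composite bracket: [u2, [u3, u1]]
Expanding via [a, b] = ab - ba: 4 signed words (2^2 = 4).
Coefficients come from the u1-initial words:
  word u1u3u2 has sign +1, contributing +[[u1, u3], u2]


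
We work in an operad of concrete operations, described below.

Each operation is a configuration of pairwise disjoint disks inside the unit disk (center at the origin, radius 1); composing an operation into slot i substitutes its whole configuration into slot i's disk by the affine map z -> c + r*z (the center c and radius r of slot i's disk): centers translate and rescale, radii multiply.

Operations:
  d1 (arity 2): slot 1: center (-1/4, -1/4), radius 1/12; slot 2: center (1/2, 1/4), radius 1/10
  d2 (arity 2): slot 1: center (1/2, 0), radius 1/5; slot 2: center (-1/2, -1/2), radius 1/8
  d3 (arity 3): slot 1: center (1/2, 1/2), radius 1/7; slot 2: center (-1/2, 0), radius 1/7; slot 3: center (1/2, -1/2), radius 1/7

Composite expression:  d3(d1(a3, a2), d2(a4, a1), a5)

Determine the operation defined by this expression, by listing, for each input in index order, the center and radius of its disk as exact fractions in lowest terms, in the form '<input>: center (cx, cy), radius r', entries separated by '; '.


Only the slot chain above each a matters under d3; compose those maps.
for a3, the 2-step affine chain lands on center (13/28, 13/28), radius 1/84
for a2, the 2-step affine chain lands on center (4/7, 15/28), radius 1/70
for a4, the 2-step affine chain lands on center (-3/7, 0), radius 1/35
for a1, the 2-step affine chain lands on center (-4/7, -1/14), radius 1/56
for a5, the 1-step affine chain lands on center (1/2, -1/2), radius 1/7

a1: center (-4/7, -1/14), radius 1/56; a2: center (4/7, 15/28), radius 1/70; a3: center (13/28, 13/28), radius 1/84; a4: center (-3/7, 0), radius 1/35; a5: center (1/2, -1/2), radius 1/7


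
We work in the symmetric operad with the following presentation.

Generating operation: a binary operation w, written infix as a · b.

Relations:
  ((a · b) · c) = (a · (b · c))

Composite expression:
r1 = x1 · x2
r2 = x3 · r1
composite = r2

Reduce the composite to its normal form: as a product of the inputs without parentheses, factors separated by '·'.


x3 · x1 · x2

Every regrouping of w is equal, so read the x-inputs in written order.
(x1 · x2) spells out as x1 · x2
(x3 · (x1 · x2)) spells out as x3 · x1 · x2


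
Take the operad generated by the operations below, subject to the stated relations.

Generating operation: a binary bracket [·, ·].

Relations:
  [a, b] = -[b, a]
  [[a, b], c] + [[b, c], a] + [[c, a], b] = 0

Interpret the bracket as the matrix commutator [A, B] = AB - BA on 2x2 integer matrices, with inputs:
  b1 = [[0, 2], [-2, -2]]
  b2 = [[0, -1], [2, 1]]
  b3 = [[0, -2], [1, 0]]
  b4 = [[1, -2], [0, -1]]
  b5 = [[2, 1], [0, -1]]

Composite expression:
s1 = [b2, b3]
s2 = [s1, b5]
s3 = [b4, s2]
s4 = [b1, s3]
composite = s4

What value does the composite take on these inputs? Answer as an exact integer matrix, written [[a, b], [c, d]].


[b2, b3] = [[3, 2], [1, -3]]
[[b2, b3], b5] = [[-1, 0], [3, 1]]
[b4, [[b2, b3], b5]] = [[-6, -4], [-6, 6]]
[b1, [b4, [[b2, b3], b5]]] = [[-20, 16], [36, 20]]

[[-20, 16], [36, 20]]


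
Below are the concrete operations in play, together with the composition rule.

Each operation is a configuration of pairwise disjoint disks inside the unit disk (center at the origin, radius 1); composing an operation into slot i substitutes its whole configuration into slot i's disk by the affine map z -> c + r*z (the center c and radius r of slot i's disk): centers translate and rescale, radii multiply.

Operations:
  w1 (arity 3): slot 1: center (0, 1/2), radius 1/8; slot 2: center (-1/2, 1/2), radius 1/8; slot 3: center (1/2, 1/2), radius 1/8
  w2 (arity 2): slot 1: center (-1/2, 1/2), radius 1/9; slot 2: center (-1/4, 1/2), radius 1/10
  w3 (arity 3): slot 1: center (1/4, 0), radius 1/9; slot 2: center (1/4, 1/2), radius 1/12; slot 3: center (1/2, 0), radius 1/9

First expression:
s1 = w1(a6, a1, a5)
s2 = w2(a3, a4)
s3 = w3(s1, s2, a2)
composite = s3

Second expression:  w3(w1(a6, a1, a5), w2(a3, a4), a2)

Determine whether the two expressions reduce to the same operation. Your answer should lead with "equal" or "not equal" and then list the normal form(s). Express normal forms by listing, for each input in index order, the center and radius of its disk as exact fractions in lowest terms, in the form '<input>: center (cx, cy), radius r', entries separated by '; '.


equal; the common form is a1: center (7/36, 1/18), radius 1/72; a2: center (1/2, 0), radius 1/9; a3: center (5/24, 13/24), radius 1/108; a4: center (11/48, 13/24), radius 1/120; a5: center (11/36, 1/18), radius 1/72; a6: center (1/4, 1/18), radius 1/72

In normal form, the first expression is a1: center (7/36, 1/18), radius 1/72; a2: center (1/2, 0), radius 1/9; a3: center (5/24, 13/24), radius 1/108; a4: center (11/48, 13/24), radius 1/120; a5: center (11/36, 1/18), radius 1/72; a6: center (1/4, 1/18), radius 1/72
In normal form, the second expression is a1: center (7/36, 1/18), radius 1/72; a2: center (1/2, 0), radius 1/9; a3: center (5/24, 13/24), radius 1/108; a4: center (11/48, 13/24), radius 1/120; a5: center (11/36, 1/18), radius 1/72; a6: center (1/4, 1/18), radius 1/72
The normal forms match — equal.


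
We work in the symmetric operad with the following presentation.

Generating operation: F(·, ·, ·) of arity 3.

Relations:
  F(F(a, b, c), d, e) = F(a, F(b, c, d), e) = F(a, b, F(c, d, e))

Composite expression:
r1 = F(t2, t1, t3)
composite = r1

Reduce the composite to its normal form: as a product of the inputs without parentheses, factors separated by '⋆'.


t2 ⋆ t1 ⋆ t3

Under associativity of F, the answer is the t's in reading order.
F(t2, t1, t3) flattens to t2 ⋆ t1 ⋆ t3


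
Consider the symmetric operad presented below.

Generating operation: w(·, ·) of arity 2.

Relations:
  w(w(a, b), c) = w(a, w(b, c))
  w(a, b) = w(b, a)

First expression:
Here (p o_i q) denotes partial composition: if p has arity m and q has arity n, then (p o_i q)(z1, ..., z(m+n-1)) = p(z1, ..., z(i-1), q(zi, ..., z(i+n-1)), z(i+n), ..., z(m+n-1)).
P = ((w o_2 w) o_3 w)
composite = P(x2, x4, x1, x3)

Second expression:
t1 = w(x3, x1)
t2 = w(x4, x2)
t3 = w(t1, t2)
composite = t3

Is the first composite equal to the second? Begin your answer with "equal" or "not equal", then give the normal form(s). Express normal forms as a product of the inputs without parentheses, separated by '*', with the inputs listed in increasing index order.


equal — both sides give x1 * x2 * x3 * x4


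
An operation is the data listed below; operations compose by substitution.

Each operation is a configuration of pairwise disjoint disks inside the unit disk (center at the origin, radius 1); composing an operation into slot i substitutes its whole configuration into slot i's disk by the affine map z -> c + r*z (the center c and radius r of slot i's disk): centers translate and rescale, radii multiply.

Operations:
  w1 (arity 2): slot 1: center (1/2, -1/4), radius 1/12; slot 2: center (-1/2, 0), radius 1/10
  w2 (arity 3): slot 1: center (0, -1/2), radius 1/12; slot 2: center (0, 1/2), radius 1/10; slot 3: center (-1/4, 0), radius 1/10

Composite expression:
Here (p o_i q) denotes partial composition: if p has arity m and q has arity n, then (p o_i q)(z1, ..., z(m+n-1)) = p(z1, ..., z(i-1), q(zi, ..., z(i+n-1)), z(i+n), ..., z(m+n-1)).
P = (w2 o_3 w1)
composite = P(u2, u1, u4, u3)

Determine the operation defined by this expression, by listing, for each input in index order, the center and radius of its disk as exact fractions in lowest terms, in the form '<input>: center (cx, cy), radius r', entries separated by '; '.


Each u-disk chains the slot maps above it in w2; radii multiply.
u2 passes through 1 substitution, ending at center (0, -1/2), radius 1/12
u1 passes through 1 substitution, ending at center (0, 1/2), radius 1/10
u4 passes through 2 substitutions, ending at center (-1/5, -1/40), radius 1/120
u3 passes through 2 substitutions, ending at center (-3/10, 0), radius 1/100

u1: center (0, 1/2), radius 1/10; u2: center (0, -1/2), radius 1/12; u3: center (-3/10, 0), radius 1/100; u4: center (-1/5, -1/40), radius 1/120


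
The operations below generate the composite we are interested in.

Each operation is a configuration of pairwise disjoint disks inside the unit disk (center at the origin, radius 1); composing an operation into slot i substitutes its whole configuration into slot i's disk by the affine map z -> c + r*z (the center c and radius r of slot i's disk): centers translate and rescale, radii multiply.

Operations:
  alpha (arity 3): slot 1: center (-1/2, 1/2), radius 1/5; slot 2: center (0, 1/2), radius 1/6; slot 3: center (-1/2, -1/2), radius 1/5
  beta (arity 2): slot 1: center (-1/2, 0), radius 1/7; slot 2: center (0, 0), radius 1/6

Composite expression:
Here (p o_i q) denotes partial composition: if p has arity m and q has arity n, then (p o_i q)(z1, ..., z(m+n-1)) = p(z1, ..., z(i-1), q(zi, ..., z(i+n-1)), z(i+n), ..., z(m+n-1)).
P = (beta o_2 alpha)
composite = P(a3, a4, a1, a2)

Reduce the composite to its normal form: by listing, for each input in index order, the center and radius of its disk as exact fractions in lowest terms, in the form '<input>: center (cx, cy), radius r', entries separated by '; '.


Each a-disk chains the slot maps above it in beta; radii multiply.
for a3, the 1-step affine chain lands on center (-1/2, 0), radius 1/7
for a4, the 2-step affine chain lands on center (-1/12, 1/12), radius 1/30
for a1, the 2-step affine chain lands on center (0, 1/12), radius 1/36
for a2, the 2-step affine chain lands on center (-1/12, -1/12), radius 1/30

a1: center (0, 1/12), radius 1/36; a2: center (-1/12, -1/12), radius 1/30; a3: center (-1/2, 0), radius 1/7; a4: center (-1/12, 1/12), radius 1/30


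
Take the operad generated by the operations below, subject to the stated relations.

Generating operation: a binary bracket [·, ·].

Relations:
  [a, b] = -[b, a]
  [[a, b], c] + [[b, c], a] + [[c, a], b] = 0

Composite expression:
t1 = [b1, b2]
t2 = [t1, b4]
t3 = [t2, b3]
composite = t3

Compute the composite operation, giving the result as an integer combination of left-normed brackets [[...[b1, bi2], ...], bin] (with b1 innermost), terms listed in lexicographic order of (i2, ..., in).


[[[b1, b2], b4], b3]


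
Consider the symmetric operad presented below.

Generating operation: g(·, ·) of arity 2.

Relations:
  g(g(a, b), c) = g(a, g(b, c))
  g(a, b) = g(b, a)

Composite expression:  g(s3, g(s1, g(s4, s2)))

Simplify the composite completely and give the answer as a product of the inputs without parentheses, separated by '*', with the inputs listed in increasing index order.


Any arrangement under g is one operation, so sort the s-inputs.
g(s4, s2) linearizes to s4 * s2
g(s1, g(s4, s2)) linearizes to s1 * s4 * s2
g(s3, g(s1, g(s4, s2))) linearizes to s3 * s1 * s4 * s2
the factors in increasing index order: s1 * s2 * s3 * s4

s1 * s2 * s3 * s4


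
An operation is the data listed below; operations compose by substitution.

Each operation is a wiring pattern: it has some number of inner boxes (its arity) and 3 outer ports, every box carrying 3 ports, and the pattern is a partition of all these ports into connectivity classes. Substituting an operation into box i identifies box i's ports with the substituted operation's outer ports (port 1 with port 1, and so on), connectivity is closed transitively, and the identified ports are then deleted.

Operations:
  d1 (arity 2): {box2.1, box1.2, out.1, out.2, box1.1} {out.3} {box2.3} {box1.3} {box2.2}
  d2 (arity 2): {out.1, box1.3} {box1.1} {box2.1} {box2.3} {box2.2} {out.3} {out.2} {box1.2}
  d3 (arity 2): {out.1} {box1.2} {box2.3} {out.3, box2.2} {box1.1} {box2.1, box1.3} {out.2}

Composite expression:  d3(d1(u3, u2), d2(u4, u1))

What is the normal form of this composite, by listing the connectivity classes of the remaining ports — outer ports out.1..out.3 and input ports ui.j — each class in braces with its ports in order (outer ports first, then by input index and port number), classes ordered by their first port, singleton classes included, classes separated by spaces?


{out.1} {out.2} {out.3} {u1.1} {u1.2} {u1.3} {u2.1, u3.1, u3.2} {u2.2} {u2.3} {u3.3} {u4.1} {u4.2} {u4.3}


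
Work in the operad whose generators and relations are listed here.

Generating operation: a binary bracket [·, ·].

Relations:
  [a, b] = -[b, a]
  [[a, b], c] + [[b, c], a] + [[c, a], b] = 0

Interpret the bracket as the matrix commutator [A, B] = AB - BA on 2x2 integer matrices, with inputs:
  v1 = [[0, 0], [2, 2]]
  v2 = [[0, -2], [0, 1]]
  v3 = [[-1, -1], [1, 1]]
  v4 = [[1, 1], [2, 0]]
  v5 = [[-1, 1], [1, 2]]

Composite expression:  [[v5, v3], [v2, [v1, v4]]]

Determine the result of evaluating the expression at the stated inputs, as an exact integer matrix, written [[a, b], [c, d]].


[[36, 96], [-48, -36]]

[v5, v3] = [[2, 5], [1, -2]]
[v1, v4] = [[-2, -2], [6, 2]]
[v2, [v1, v4]] = [[-12, -6], [6, 12]]
[[v5, v3], [v2, [v1, v4]]] = [[36, 96], [-48, -36]]


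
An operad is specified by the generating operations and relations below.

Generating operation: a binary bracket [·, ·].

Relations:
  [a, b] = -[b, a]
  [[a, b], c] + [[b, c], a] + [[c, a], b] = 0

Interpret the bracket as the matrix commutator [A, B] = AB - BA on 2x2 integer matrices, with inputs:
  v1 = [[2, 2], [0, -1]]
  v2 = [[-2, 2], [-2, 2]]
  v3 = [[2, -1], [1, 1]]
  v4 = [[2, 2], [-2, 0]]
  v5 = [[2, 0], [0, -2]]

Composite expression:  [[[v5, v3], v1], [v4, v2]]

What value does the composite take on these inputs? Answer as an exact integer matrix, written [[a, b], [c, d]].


[[288, 192], [-192, -288]]

[v5, v3] = [[0, -4], [-4, 0]]
[[v5, v3], v1] = [[8, 12], [-12, -8]]
[v4, v2] = [[0, 12], [12, 0]]
[[[v5, v3], v1], [v4, v2]] = [[288, 192], [-192, -288]]


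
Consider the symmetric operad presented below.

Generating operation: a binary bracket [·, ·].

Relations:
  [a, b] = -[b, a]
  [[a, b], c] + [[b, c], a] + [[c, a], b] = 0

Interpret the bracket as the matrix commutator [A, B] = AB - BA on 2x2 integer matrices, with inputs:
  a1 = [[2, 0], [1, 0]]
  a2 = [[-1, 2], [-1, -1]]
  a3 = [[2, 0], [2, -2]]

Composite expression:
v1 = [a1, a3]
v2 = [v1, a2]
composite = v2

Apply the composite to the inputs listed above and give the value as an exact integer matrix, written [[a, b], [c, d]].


[[0, 0], [0, 0]]

[a1, a3] = [[0, 0], [0, 0]]
[[a1, a3], a2] = [[0, 0], [0, 0]]


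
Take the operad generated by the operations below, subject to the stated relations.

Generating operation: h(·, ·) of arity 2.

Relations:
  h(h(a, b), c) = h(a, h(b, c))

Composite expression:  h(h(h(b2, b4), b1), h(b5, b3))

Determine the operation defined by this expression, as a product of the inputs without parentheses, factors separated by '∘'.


b2 ∘ b4 ∘ b1 ∘ b5 ∘ b3


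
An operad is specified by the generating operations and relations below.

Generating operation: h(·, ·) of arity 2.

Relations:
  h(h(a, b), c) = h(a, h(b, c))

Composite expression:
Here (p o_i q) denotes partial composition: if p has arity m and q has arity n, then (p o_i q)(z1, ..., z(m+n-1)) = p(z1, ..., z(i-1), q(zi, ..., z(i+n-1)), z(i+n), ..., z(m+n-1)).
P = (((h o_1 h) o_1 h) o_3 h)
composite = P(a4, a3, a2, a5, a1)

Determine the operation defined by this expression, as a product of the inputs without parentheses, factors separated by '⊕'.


a4 ⊕ a3 ⊕ a2 ⊕ a5 ⊕ a1

Every regrouping of h is equal, so read the a-inputs in written order.
h(a4, a3) flattens to a4 ⊕ a3
h(a2, a5) flattens to a2 ⊕ a5
h(h(a4, a3), h(a2, a5)) flattens to a4 ⊕ a3 ⊕ a2 ⊕ a5
h(h(h(a4, a3), h(a2, a5)), a1) flattens to a4 ⊕ a3 ⊕ a2 ⊕ a5 ⊕ a1


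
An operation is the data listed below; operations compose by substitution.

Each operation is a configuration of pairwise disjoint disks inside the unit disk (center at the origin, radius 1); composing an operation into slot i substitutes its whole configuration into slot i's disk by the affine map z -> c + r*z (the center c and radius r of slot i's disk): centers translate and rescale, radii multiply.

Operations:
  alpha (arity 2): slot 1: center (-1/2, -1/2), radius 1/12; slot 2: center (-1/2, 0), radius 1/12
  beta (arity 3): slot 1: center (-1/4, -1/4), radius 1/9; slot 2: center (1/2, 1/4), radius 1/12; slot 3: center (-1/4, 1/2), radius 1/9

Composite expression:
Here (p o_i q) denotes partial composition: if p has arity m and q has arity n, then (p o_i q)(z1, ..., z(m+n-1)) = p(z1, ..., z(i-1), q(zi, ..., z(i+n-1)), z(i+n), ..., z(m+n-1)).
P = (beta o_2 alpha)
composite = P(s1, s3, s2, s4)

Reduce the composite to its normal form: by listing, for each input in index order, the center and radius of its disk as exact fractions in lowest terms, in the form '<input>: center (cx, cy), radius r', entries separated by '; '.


s1: center (-1/4, -1/4), radius 1/9; s2: center (11/24, 1/4), radius 1/144; s3: center (11/24, 5/24), radius 1/144; s4: center (-1/4, 1/2), radius 1/9

Follow each s-input down from beta: c' goes to c + r*c', radius to r*r'.
tracing s1 down its 1-map path: center (-1/4, -1/4), radius 1/9
tracing s3 down its 2-map path: center (11/24, 5/24), radius 1/144
tracing s2 down its 2-map path: center (11/24, 1/4), radius 1/144
tracing s4 down its 1-map path: center (-1/4, 1/2), radius 1/9


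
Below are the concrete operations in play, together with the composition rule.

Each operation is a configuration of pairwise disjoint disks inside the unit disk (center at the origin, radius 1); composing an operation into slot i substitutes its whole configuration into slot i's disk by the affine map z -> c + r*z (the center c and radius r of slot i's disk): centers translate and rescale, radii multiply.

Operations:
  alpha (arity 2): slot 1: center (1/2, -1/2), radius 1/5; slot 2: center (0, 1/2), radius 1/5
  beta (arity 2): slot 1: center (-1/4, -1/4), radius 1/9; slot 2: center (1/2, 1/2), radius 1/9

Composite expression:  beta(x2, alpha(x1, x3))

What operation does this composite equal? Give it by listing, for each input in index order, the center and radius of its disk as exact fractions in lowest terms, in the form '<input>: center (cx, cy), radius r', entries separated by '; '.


Nesting under beta composes maps z -> c + r*z down each x-path.
x2: after 1 affine step, its disk has center (-1/4, -1/4), radius 1/9
x1: after 2 affine steps, its disk has center (5/9, 4/9), radius 1/45
x3: after 2 affine steps, its disk has center (1/2, 5/9), radius 1/45

x1: center (5/9, 4/9), radius 1/45; x2: center (-1/4, -1/4), radius 1/9; x3: center (1/2, 5/9), radius 1/45


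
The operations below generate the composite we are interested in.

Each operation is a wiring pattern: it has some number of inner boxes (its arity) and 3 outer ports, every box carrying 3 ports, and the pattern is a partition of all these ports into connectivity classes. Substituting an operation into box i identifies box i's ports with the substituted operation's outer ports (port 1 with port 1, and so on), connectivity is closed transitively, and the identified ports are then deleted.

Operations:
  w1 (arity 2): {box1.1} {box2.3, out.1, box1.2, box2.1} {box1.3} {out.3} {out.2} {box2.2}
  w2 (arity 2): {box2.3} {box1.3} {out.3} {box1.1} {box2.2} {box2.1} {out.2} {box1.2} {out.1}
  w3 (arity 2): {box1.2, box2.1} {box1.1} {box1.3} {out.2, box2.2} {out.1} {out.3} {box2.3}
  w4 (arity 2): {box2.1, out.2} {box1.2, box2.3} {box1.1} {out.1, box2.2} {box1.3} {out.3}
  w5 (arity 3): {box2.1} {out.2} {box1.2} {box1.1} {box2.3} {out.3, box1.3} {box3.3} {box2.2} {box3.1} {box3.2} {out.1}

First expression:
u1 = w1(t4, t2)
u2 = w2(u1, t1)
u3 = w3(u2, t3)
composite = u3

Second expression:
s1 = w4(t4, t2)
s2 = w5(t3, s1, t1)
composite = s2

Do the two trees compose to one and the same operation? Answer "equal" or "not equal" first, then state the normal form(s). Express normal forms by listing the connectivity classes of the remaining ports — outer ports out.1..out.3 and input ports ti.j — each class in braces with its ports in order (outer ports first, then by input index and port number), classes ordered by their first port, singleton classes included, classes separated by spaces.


The first composite normalizes to {out.1} {out.2, t3.2} {out.3} {t1.1} {t1.2} {t1.3} {t2.1, t2.3, t4.2} {t2.2} {t3.1} {t3.3} {t4.1} {t4.3}
The second composite normalizes to {out.1} {out.2} {out.3, t3.3} {t1.1} {t1.2} {t1.3} {t2.1} {t2.2} {t2.3, t4.2} {t3.1} {t3.2} {t4.1} {t4.3}
The forms do not match — not equal.

not equal: they reduce to {out.1} {out.2, t3.2} {out.3} {t1.1} {t1.2} {t1.3} {t2.1, t2.3, t4.2} {t2.2} {t3.1} {t3.3} {t4.1} {t4.3} and {out.1} {out.2} {out.3, t3.3} {t1.1} {t1.2} {t1.3} {t2.1} {t2.2} {t2.3, t4.2} {t3.1} {t3.2} {t4.1} {t4.3}


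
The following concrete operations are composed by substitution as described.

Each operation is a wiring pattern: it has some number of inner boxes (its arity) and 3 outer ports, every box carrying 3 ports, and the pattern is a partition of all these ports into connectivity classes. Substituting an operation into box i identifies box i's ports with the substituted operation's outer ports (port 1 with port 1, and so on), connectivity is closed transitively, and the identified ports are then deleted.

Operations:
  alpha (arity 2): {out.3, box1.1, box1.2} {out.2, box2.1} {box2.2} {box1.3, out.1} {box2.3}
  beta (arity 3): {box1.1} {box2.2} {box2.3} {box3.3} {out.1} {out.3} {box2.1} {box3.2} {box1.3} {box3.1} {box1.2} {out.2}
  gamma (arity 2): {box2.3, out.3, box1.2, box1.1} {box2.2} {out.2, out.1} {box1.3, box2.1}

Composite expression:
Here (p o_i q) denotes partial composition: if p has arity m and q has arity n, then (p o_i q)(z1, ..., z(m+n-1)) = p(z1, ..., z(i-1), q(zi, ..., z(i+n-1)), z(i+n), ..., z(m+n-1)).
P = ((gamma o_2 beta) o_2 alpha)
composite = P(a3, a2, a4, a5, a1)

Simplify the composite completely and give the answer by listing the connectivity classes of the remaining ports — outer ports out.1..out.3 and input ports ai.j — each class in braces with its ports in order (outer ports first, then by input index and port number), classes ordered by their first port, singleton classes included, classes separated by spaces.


{out.1, out.2} {out.3, a3.1, a3.2} {a1.1} {a1.2} {a1.3} {a2.1, a2.2} {a2.3} {a3.3} {a4.1} {a4.2} {a4.3} {a5.1} {a5.2} {a5.3}

Reachability decides: close wires over gamma-identified ports.
stage alpha: inputs (a2, a4), connectivity {out.1, a2.3} {out.2, a4.1} {out.3, a2.1, a2.2} {a4.2} {a4.3}, out.j its boundary
stage beta: inputs (a2, a4, a5, a1), connectivity {out.1} {out.2} {out.3} {a1.1} {a1.2} {a1.3} {a2.1, a2.2} {a2.3} {a4.1} {a4.2} {a4.3} {a5.1} {a5.2} {a5.3}, out.j its boundary
stage gamma: inputs (a3, a2, a4, a5, a1), connectivity {out.1, out.2} {out.3, a3.1, a3.2} {a1.1} {a1.2} {a1.3} {a2.1, a2.2} {a2.3} {a3.3} {a4.1} {a4.2} {a4.3} {a5.1} {a5.2} {a5.3}, out.j its boundary


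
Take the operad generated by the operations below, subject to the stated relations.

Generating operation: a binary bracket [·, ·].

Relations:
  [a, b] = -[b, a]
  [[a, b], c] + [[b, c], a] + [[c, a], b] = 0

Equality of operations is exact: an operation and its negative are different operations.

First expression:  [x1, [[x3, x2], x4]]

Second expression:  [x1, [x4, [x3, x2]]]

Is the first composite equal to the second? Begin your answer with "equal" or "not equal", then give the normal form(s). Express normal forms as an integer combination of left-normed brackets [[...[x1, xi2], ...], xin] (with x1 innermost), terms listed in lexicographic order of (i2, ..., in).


not equal: they reduce to -[[[x1, x2], x3], x4] + [[[x1, x3], x2], x4] + [[[x1, x4], x2], x3] - [[[x1, x4], x3], x2] and [[[x1, x2], x3], x4] - [[[x1, x3], x2], x4] - [[[x1, x4], x2], x3] + [[[x1, x4], x3], x2]

The first expression reduces to -[[[x1, x2], x3], x4] + [[[x1, x3], x2], x4] + [[[x1, x4], x2], x3] - [[[x1, x4], x3], x2]
The second expression reduces to [[[x1, x2], x3], x4] - [[[x1, x3], x2], x4] - [[[x1, x4], x2], x3] + [[[x1, x4], x3], x2]
Different reductions; not equal.


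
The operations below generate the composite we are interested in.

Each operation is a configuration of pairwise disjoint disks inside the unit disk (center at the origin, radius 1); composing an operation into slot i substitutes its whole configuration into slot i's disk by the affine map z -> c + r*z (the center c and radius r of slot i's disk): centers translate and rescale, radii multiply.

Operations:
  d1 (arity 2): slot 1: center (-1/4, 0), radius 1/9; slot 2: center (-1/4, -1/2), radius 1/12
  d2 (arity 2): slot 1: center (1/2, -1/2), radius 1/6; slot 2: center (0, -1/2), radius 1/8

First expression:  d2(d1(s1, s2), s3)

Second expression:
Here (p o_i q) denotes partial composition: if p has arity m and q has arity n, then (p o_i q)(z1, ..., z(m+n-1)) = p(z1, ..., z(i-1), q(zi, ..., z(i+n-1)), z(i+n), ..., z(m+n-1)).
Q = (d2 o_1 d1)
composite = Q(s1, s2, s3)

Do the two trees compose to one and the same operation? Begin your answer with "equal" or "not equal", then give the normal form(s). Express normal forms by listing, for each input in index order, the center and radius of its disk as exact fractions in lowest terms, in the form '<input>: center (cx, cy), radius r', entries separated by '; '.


equal: each reduces to s1: center (11/24, -1/2), radius 1/54; s2: center (11/24, -7/12), radius 1/72; s3: center (0, -1/2), radius 1/8

The first expression, normalized: s1: center (11/24, -1/2), radius 1/54; s2: center (11/24, -7/12), radius 1/72; s3: center (0, -1/2), radius 1/8
The second expression, normalized: s1: center (11/24, -1/2), radius 1/54; s2: center (11/24, -7/12), radius 1/72; s3: center (0, -1/2), radius 1/8
The normal forms match — equal.


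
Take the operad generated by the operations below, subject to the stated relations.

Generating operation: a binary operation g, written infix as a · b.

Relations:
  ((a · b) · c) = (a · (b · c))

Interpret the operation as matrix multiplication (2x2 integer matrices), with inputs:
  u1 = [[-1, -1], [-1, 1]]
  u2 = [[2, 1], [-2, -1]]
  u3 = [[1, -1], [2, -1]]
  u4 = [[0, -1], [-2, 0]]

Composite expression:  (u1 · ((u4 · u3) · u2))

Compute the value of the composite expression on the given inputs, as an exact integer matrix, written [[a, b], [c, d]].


[[14, 7], [-2, -1]]

(u4 · u3) = [[-2, 1], [-2, 2]]
((u4 · u3) · u2) = [[-6, -3], [-8, -4]]
(u1 · ((u4 · u3) · u2)) = [[14, 7], [-2, -1]]


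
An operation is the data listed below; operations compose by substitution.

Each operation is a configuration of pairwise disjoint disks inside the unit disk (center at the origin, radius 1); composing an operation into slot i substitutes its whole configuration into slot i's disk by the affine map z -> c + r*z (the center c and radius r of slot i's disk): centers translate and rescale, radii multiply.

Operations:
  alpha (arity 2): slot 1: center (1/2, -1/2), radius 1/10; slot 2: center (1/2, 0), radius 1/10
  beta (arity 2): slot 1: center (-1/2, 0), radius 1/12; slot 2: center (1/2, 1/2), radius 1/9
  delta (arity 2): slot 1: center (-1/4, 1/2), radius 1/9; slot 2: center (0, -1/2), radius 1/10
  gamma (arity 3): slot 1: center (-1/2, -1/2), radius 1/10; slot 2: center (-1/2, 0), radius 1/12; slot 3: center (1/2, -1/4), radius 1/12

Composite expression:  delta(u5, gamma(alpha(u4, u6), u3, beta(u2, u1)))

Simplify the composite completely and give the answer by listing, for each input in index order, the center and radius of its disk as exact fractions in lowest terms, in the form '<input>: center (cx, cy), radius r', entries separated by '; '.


u1: center (13/240, -25/48), radius 1/1080; u2: center (11/240, -21/40), radius 1/1440; u3: center (-1/20, -1/2), radius 1/120; u4: center (-9/200, -111/200), radius 1/1000; u5: center (-1/4, 1/2), radius 1/9; u6: center (-9/200, -11/20), radius 1/1000

Each u-disk chains the slot maps above it in delta; radii multiply.
for u5, the 1-step affine chain lands on center (-1/4, 1/2), radius 1/9
for u4, the 3-step affine chain lands on center (-9/200, -111/200), radius 1/1000
for u6, the 3-step affine chain lands on center (-9/200, -11/20), radius 1/1000
for u3, the 2-step affine chain lands on center (-1/20, -1/2), radius 1/120
for u2, the 3-step affine chain lands on center (11/240, -21/40), radius 1/1440
for u1, the 3-step affine chain lands on center (13/240, -25/48), radius 1/1080


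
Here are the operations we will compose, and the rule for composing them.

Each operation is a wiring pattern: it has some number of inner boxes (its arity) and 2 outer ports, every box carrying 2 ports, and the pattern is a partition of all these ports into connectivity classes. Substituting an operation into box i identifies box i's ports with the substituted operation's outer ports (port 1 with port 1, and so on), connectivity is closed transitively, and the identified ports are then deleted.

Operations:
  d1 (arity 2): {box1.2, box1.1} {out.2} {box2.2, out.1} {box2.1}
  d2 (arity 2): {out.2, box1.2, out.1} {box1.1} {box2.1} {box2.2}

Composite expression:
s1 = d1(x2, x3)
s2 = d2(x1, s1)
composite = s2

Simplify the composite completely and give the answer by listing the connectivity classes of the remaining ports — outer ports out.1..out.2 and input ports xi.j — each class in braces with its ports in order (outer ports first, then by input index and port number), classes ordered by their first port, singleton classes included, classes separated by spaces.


Substituting into d2 glues patterns; closure does the rest.
the subtree at d1 composes to {out.1, x3.2} {out.2} {x2.1, x2.2} {x3.1} on (x2, x3); out.j = own outer ports
the subtree at d2 composes to {out.1, out.2, x1.2} {x1.1} {x2.1, x2.2} {x3.1} {x3.2} on (x1, x2, x3); out.j = own outer ports

{out.1, out.2, x1.2} {x1.1} {x2.1, x2.2} {x3.1} {x3.2}


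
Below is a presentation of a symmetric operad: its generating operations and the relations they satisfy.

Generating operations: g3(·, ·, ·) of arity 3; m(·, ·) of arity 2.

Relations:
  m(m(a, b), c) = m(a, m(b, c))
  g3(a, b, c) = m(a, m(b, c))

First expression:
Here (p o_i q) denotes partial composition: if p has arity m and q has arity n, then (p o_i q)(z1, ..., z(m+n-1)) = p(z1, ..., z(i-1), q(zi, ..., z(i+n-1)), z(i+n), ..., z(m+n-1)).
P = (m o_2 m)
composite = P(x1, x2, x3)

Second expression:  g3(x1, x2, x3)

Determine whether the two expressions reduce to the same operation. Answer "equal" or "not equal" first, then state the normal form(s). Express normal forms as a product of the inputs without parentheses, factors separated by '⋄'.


The first expression reduces to x1 ⋄ x2 ⋄ x3
The second expression reduces to x1 ⋄ x2 ⋄ x3
Identical normal forms: equal.

equal: each reduces to x1 ⋄ x2 ⋄ x3
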